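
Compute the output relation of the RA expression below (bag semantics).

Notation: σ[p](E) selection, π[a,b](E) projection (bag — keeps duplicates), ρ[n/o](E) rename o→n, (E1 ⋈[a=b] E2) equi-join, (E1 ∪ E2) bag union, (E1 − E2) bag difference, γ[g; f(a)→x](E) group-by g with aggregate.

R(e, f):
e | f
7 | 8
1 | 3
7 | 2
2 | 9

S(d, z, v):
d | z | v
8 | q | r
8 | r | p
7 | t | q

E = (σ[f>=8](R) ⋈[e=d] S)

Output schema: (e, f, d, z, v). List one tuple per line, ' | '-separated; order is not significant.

Per-node cardinality:
  R → 4
  σ[f>=8](R) → 2
  S → 3
  (σ[f>=8](R) ⋈[e=d] S) → 1

== RESULT ==
e | f | d | z | v
7 | 8 | 7 | t | q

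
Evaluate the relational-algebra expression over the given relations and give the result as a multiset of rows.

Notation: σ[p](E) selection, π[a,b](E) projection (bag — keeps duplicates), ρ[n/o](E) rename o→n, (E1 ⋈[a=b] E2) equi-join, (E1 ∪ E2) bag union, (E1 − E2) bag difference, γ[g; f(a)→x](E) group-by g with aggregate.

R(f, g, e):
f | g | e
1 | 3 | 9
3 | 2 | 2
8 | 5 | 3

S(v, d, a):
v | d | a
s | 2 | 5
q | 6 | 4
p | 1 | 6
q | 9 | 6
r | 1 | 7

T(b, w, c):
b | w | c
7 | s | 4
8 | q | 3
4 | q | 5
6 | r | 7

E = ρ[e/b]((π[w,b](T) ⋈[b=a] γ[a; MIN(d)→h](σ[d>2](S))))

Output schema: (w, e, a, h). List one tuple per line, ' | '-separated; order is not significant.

Stepwise |·|:
  T → 4
  π[w,b](T) → 4
  S → 5
  σ[d>2](S) → 2
  γ[a; MIN(d)→h](σ[d>2](S)) → 2
  (π[w,b](T) ⋈[b=a] γ[a; MIN(d)→h](σ[d>2](S))) → 2
  ρ[e/b]((π[w,b](T) ⋈[b=a] γ[a; MIN(d)→h](σ[d>2](S)))) → 2

== RESULT ==
w | e | a | h
q | 4 | 4 | 6
r | 6 | 6 | 9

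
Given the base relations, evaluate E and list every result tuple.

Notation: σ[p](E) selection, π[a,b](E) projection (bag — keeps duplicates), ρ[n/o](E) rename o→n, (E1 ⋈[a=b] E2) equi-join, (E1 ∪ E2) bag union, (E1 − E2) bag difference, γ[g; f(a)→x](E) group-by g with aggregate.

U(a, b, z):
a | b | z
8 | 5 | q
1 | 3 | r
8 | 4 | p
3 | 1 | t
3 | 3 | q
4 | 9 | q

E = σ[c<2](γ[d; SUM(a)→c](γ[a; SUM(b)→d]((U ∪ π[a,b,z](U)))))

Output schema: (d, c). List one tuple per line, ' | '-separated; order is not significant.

Row counts bottom-up:
  U → 6
  U → 6
  π[a,b,z](U) → 6
  (U ∪ π[a,b,z](U)) → 12
  γ[a; SUM(b)→d]((U ∪ π[a,b,z](U))) → 4
  γ[d; SUM(a)→c](γ[a; SUM(b)→d]((U ∪ π[a,b,z](U)))) → 3
  σ[c<2](γ[d; SUM(a)→c](γ[a; SUM(b)→d]((U ∪ π[a,b,z](U))))) → 1

== RESULT ==
d | c
6 | 1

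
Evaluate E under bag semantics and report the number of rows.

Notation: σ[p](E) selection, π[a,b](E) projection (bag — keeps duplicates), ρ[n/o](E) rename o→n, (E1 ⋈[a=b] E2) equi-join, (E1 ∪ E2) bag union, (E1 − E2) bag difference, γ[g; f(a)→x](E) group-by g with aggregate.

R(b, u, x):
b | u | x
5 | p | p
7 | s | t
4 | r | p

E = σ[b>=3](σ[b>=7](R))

Subexpression sizes:
  R → 3
  σ[b>=7](R) → 1
  σ[b>=3](σ[b>=7](R)) → 1

|E| = 1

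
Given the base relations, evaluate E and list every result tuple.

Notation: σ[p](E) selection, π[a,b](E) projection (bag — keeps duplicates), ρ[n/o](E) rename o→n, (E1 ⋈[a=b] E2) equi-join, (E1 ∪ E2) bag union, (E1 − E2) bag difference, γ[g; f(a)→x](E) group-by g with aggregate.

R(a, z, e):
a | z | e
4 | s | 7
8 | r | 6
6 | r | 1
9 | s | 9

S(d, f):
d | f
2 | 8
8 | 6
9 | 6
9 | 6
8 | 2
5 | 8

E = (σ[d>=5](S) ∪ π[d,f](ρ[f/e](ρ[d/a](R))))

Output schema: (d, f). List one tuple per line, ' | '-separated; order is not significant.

Stepwise |·|:
  S → 6
  σ[d>=5](S) → 5
  R → 4
  ρ[d/a](R) → 4
  ρ[f/e](ρ[d/a](R)) → 4
  π[d,f](ρ[f/e](ρ[d/a](R))) → 4
  (σ[d>=5](S) ∪ π[d,f](ρ[f/e](ρ[d/a](R)))) → 9

== RESULT ==
d | f
4 | 7
5 | 8
6 | 1
8 | 2
8 | 6
8 | 6
9 | 6
9 | 6
9 | 9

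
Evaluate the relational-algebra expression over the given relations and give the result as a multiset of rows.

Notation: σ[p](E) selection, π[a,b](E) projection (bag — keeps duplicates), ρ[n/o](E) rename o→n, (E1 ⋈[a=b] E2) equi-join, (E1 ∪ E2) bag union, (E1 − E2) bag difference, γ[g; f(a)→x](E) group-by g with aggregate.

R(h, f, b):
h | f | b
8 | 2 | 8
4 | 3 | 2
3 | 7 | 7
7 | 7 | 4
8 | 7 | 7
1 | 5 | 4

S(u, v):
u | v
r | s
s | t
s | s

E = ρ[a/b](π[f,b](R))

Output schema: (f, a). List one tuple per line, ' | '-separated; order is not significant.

Per-node cardinality:
  R → 6
  π[f,b](R) → 6
  ρ[a/b](π[f,b](R)) → 6

== RESULT ==
f | a
2 | 8
3 | 2
5 | 4
7 | 4
7 | 7
7 | 7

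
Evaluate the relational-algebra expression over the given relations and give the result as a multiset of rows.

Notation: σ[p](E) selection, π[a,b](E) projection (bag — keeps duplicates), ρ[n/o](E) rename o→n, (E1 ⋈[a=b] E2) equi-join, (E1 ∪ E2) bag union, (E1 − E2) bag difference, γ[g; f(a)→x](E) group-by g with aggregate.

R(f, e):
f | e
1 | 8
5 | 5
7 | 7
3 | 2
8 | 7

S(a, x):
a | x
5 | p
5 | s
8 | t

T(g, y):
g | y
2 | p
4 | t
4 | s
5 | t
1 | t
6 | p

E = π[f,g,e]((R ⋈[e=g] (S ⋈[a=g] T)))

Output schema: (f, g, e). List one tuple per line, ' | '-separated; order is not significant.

Stepwise |·|:
  R → 5
  S → 3
  T → 6
  (S ⋈[a=g] T) → 2
  (R ⋈[e=g] (S ⋈[a=g] T)) → 2
  π[f,g,e]((R ⋈[e=g] (S ⋈[a=g] T))) → 2

== RESULT ==
f | g | e
5 | 5 | 5
5 | 5 | 5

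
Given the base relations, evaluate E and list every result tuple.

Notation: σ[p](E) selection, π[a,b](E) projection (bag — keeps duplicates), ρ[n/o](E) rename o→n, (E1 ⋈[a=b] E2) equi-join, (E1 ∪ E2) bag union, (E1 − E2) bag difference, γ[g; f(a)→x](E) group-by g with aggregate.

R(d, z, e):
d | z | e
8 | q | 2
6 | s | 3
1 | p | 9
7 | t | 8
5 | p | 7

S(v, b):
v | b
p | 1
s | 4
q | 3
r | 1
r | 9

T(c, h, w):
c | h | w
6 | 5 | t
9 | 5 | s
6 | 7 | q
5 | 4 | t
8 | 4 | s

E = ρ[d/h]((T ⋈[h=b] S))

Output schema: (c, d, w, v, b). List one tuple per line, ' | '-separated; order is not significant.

Row counts bottom-up:
  T → 5
  S → 5
  (T ⋈[h=b] S) → 2
  ρ[d/h]((T ⋈[h=b] S)) → 2

== RESULT ==
c | d | w | v | b
5 | 4 | t | s | 4
8 | 4 | s | s | 4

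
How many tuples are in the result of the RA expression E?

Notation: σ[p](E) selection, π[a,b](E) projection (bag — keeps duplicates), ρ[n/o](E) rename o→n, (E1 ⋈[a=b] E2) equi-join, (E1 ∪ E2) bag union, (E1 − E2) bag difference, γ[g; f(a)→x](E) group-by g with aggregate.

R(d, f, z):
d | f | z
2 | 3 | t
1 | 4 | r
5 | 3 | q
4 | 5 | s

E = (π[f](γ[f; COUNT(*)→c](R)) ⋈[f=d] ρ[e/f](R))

Row counts bottom-up:
  R → 4
  γ[f; COUNT(*)→c](R) → 3
  π[f](γ[f; COUNT(*)→c](R)) → 3
  R → 4
  ρ[e/f](R) → 4
  (π[f](γ[f; COUNT(*)→c](R)) ⋈[f=d] ρ[e/f](R)) → 2

|E| = 2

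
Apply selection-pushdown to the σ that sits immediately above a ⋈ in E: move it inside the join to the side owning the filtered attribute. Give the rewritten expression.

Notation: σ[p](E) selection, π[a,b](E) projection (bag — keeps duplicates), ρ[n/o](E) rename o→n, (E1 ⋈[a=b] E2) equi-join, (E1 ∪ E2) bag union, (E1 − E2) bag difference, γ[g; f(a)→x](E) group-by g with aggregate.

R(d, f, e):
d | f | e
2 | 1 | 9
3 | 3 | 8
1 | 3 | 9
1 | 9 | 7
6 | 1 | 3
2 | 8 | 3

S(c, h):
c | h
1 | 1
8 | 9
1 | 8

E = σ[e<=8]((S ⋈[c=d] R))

σ filters on e, owned by the right side.
E' = (S ⋈[c=d] σ[e<=8](R))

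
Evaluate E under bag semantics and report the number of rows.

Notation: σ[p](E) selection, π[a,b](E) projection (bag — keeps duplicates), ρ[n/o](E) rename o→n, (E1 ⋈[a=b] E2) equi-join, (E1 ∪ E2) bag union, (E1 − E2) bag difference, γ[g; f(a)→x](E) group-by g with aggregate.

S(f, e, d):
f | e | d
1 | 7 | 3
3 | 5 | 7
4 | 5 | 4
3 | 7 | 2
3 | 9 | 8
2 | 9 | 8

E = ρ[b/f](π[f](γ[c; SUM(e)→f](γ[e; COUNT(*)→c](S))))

Per-node cardinality:
  S → 6
  γ[e; COUNT(*)→c](S) → 3
  γ[c; SUM(e)→f](γ[e; COUNT(*)→c](S)) → 1
  π[f](γ[c; SUM(e)→f](γ[e; COUNT(*)→c](S))) → 1
  ρ[b/f](π[f](γ[c; SUM(e)→f](γ[e; COUNT(*)→c](S)))) → 1

|E| = 1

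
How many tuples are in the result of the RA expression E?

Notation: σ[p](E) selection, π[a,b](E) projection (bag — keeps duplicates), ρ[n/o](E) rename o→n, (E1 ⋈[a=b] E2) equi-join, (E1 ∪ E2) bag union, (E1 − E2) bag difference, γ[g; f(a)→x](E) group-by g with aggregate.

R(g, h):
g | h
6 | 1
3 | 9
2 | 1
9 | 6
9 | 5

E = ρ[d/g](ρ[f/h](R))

Subexpression sizes:
  R → 5
  ρ[f/h](R) → 5
  ρ[d/g](ρ[f/h](R)) → 5

|E| = 5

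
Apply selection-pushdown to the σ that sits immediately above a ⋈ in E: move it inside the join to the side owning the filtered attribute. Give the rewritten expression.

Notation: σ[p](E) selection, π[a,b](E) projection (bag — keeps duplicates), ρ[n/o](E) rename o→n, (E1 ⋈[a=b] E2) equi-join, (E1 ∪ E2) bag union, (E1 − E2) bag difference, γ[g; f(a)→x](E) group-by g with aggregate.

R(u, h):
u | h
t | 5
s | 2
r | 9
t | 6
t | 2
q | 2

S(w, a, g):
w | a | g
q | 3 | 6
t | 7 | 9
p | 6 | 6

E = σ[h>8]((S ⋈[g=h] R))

σ filters on h, owned by the right side.
E' = (S ⋈[g=h] σ[h>8](R))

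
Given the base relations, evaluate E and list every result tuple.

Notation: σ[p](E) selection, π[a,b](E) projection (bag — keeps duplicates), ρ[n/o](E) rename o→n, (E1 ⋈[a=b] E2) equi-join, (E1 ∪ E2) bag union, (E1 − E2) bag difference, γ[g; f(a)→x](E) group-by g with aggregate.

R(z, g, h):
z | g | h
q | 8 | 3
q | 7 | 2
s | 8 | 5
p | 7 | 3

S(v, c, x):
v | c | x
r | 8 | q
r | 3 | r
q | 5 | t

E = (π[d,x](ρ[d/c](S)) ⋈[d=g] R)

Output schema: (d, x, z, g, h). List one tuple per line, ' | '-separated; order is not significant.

Per-node cardinality:
  S → 3
  ρ[d/c](S) → 3
  π[d,x](ρ[d/c](S)) → 3
  R → 4
  (π[d,x](ρ[d/c](S)) ⋈[d=g] R) → 2

== RESULT ==
d | x | z | g | h
8 | q | q | 8 | 3
8 | q | s | 8 | 5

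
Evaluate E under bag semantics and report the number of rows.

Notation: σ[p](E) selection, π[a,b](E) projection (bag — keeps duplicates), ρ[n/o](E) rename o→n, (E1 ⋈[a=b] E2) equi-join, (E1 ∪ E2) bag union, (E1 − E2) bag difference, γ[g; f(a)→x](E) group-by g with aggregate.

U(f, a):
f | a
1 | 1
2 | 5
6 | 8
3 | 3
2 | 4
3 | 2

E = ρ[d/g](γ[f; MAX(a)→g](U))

Per-node cardinality:
  U → 6
  γ[f; MAX(a)→g](U) → 4
  ρ[d/g](γ[f; MAX(a)→g](U)) → 4

|E| = 4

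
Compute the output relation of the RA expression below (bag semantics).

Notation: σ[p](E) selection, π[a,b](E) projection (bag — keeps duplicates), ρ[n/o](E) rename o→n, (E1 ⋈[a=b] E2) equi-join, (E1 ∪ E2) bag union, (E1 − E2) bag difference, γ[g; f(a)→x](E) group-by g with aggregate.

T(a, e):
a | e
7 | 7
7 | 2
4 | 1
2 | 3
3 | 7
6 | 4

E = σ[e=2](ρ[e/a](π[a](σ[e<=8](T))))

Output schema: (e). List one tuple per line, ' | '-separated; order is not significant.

Row counts bottom-up:
  T → 6
  σ[e<=8](T) → 6
  π[a](σ[e<=8](T)) → 6
  ρ[e/a](π[a](σ[e<=8](T))) → 6
  σ[e=2](ρ[e/a](π[a](σ[e<=8](T)))) → 1

== RESULT ==
e
2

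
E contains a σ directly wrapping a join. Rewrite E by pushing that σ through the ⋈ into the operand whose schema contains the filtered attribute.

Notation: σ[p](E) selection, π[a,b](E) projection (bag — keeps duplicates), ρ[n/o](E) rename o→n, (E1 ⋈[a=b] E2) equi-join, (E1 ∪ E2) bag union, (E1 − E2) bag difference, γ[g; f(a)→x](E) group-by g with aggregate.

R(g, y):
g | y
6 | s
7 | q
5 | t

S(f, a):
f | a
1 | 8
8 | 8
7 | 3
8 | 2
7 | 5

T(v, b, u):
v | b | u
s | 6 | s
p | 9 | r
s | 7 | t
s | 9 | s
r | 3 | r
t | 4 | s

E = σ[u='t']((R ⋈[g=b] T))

σ filters on u, owned by the right side.
E' = (R ⋈[g=b] σ[u='t'](T))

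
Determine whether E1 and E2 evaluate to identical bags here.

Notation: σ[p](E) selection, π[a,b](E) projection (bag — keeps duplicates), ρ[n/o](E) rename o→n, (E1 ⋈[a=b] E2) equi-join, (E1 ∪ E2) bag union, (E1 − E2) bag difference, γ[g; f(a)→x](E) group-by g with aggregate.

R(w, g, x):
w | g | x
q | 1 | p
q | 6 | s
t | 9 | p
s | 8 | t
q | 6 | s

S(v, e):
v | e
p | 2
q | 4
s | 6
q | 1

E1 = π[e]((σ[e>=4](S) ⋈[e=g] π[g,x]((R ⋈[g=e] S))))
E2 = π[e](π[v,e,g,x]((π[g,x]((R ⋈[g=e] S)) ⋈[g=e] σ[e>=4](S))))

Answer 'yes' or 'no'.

E1 per-node cardinality:
  S → 4
  σ[e>=4](S) → 2
  R → 5
  S → 4
  (R ⋈[g=e] S) → 3
  π[g,x]((R ⋈[g=e] S)) → 3
  (σ[e>=4](S) ⋈[e=g] π[g,x]((R ⋈[g=e] S))) → 2
  π[e]((σ[e>=4](S) ⋈[e=g] π[g,x]((R ⋈[g=e] S)))) → 2
E2 per-node cardinality:
  R → 5
  S → 4
  (R ⋈[g=e] S) → 3
  π[g,x]((R ⋈[g=e] S)) → 3
  S → 4
  σ[e>=4](S) → 2
  (π[g,x]((R ⋈[g=e] S)) ⋈[g=e] σ[e>=4](S)) → 2
  π[v,e,g,x]((π[g,x]((R ⋈[g=e] S)) ⋈[g=e] σ[e>=4](S))) → 2
  π[e](π[v,e,g,x]((π[g,x]((R ⋈[g=e] S)) ⋈[g=e] σ[e>=4](S)))) → 2

E1 and E2 produce the same multiset:
e
6
6

yes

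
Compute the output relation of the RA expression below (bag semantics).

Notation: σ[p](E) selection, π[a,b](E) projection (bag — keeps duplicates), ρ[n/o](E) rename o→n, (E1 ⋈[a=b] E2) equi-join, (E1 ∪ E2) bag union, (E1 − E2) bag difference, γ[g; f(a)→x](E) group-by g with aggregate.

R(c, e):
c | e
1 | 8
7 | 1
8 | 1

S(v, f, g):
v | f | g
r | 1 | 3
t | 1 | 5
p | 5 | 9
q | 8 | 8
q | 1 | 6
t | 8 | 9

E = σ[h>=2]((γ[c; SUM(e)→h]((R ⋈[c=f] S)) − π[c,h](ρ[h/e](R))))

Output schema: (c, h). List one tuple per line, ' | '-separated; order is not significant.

Subexpression sizes:
  R → 3
  S → 6
  (R ⋈[c=f] S) → 5
  γ[c; SUM(e)→h]((R ⋈[c=f] S)) → 2
  R → 3
  ρ[h/e](R) → 3
  π[c,h](ρ[h/e](R)) → 3
  (γ[c; SUM(e)→h]((R ⋈[c=f] S)) − π[c,h](ρ[h/e](R))) → 2
  σ[h>=2]((γ[c; SUM(e)→h]((R ⋈[c=f] S)) − π[c,h](ρ[h/e](R)))) → 2

== RESULT ==
c | h
1 | 24
8 | 2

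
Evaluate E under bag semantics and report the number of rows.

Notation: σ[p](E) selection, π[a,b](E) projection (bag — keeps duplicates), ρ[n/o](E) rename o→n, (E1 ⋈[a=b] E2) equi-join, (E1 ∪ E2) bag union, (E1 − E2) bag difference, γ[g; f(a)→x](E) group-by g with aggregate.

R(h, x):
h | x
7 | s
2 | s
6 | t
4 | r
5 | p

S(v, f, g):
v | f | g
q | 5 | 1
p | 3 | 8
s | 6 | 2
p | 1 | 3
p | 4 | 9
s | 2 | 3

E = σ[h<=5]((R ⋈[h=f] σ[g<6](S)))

Row counts bottom-up:
  R → 5
  S → 6
  σ[g<6](S) → 4
  (R ⋈[h=f] σ[g<6](S)) → 3
  σ[h<=5]((R ⋈[h=f] σ[g<6](S))) → 2

|E| = 2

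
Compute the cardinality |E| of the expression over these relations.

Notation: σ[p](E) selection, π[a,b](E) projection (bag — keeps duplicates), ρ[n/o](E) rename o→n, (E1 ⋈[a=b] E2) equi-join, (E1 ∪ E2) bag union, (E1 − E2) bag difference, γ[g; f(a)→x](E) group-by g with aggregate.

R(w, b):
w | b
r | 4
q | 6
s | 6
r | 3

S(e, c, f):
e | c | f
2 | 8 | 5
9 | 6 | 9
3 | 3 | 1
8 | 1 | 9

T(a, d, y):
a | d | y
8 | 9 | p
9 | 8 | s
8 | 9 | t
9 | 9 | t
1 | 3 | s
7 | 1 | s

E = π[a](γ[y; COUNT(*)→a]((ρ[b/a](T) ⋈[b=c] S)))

Row counts bottom-up:
  T → 6
  ρ[b/a](T) → 6
  S → 4
  (ρ[b/a](T) ⋈[b=c] S) → 3
  γ[y; COUNT(*)→a]((ρ[b/a](T) ⋈[b=c] S)) → 3
  π[a](γ[y; COUNT(*)→a]((ρ[b/a](T) ⋈[b=c] S))) → 3

|E| = 3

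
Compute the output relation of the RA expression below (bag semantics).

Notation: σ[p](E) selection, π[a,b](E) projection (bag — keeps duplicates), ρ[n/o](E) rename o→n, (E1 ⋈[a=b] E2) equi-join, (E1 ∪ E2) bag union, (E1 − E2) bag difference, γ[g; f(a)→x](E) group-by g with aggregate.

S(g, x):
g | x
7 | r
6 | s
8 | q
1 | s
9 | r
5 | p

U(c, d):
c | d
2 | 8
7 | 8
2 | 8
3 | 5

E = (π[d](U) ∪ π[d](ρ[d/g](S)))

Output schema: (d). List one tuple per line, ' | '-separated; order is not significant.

Per-node cardinality:
  U → 4
  π[d](U) → 4
  S → 6
  ρ[d/g](S) → 6
  π[d](ρ[d/g](S)) → 6
  (π[d](U) ∪ π[d](ρ[d/g](S))) → 10

== RESULT ==
d
1
5
5
6
7
8
8
8
8
9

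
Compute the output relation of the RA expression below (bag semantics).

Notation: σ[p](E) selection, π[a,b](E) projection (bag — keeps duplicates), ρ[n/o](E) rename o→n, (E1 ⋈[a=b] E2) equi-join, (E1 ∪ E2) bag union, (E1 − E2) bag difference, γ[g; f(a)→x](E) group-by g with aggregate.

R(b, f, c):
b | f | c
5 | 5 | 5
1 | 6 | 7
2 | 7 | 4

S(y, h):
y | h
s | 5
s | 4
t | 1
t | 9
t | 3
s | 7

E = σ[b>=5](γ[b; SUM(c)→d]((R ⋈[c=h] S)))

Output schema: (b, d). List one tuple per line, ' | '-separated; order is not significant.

Per-node cardinality:
  R → 3
  S → 6
  (R ⋈[c=h] S) → 3
  γ[b; SUM(c)→d]((R ⋈[c=h] S)) → 3
  σ[b>=5](γ[b; SUM(c)→d]((R ⋈[c=h] S))) → 1

== RESULT ==
b | d
5 | 5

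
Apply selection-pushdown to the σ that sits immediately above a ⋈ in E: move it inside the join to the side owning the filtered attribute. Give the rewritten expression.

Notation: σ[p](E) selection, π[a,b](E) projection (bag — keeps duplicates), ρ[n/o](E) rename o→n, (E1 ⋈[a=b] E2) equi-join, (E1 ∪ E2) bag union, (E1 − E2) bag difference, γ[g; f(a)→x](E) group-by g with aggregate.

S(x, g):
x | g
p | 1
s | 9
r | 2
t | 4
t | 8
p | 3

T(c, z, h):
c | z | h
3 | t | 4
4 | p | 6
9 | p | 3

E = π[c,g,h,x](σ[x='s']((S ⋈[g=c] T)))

σ filters on x, owned by the left side.
E' = π[c,g,h,x]((σ[x='s'](S) ⋈[g=c] T))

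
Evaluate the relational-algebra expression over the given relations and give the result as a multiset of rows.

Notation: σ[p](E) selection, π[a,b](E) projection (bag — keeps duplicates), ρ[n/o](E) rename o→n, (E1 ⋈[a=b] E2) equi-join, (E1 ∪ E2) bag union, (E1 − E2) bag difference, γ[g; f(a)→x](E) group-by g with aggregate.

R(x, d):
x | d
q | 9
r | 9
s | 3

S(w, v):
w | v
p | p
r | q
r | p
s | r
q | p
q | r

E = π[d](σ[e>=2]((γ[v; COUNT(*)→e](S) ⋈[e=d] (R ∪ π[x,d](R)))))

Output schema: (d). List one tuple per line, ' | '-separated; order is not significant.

Subexpression sizes:
  S → 6
  γ[v; COUNT(*)→e](S) → 3
  R → 3
  R → 3
  π[x,d](R) → 3
  (R ∪ π[x,d](R)) → 6
  (γ[v; COUNT(*)→e](S) ⋈[e=d] (R ∪ π[x,d](R))) → 2
  σ[e>=2]((γ[v; COUNT(*)→e](S) ⋈[e=d] (R ∪ π[x,d](R)))) → 2
  π[d](σ[e>=2]((γ[v; COUNT(*)→e](S) ⋈[e=d] (R ∪ π[x,d](R))))) → 2

== RESULT ==
d
3
3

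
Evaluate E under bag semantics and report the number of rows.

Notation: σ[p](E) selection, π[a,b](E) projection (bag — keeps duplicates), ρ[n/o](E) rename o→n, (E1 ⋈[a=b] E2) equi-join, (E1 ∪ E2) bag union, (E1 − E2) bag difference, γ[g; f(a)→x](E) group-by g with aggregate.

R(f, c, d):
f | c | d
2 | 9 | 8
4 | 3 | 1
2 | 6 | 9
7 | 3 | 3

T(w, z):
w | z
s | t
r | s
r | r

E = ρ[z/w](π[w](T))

Per-node cardinality:
  T → 3
  π[w](T) → 3
  ρ[z/w](π[w](T)) → 3

|E| = 3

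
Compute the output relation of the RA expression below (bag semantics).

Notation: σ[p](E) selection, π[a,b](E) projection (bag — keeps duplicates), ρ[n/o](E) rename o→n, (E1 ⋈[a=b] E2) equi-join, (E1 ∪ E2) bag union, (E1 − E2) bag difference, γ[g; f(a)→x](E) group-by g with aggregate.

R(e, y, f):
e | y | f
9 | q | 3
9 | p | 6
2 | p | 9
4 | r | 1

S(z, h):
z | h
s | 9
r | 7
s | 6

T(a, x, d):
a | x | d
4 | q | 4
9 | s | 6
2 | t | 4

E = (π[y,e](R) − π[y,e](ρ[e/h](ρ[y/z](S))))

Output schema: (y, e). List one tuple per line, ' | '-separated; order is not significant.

Subexpression sizes:
  R → 4
  π[y,e](R) → 4
  S → 3
  ρ[y/z](S) → 3
  ρ[e/h](ρ[y/z](S)) → 3
  π[y,e](ρ[e/h](ρ[y/z](S))) → 3
  (π[y,e](R) − π[y,e](ρ[e/h](ρ[y/z](S)))) → 4

== RESULT ==
y | e
p | 2
p | 9
q | 9
r | 4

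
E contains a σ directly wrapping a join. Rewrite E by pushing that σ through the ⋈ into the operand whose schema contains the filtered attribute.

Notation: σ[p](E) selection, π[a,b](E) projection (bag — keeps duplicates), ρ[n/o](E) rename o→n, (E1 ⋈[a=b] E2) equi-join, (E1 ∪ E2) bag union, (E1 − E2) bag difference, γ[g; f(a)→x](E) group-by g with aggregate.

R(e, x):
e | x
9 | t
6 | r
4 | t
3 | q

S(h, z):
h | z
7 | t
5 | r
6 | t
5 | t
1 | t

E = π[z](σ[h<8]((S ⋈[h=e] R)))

σ filters on h, owned by the left side.
E' = π[z]((σ[h<8](S) ⋈[h=e] R))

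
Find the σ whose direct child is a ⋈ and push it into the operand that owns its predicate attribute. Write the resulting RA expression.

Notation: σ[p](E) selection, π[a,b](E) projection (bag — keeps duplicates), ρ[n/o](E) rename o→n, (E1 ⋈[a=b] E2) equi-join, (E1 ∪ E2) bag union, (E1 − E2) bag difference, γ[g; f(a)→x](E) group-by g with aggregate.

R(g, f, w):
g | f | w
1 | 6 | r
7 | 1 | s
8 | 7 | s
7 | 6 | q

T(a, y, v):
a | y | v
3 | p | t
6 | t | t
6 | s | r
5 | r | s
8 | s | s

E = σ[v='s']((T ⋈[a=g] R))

σ filters on v, owned by the left side.
E' = (σ[v='s'](T) ⋈[a=g] R)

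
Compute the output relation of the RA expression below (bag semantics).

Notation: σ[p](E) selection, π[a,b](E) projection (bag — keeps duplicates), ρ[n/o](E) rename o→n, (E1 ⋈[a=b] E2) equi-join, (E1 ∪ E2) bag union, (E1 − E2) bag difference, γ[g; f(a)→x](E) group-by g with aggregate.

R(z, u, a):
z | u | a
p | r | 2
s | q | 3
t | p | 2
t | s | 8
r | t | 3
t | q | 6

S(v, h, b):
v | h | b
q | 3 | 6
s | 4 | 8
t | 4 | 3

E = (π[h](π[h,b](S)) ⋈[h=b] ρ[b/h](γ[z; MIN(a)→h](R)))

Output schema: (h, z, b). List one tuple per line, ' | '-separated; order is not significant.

Row counts bottom-up:
  S → 3
  π[h,b](S) → 3
  π[h](π[h,b](S)) → 3
  R → 6
  γ[z; MIN(a)→h](R) → 4
  ρ[b/h](γ[z; MIN(a)→h](R)) → 4
  (π[h](π[h,b](S)) ⋈[h=b] ρ[b/h](γ[z; MIN(a)→h](R))) → 2

== RESULT ==
h | z | b
3 | r | 3
3 | s | 3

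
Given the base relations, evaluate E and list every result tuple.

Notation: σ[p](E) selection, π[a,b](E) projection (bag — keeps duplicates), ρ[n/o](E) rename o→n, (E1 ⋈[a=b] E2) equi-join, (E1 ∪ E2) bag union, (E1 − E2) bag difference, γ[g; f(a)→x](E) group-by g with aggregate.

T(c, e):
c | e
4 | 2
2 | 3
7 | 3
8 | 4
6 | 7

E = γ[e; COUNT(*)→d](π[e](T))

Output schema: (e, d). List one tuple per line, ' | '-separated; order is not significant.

Stepwise |·|:
  T → 5
  π[e](T) → 5
  γ[e; COUNT(*)→d](π[e](T)) → 4

== RESULT ==
e | d
2 | 1
3 | 2
4 | 1
7 | 1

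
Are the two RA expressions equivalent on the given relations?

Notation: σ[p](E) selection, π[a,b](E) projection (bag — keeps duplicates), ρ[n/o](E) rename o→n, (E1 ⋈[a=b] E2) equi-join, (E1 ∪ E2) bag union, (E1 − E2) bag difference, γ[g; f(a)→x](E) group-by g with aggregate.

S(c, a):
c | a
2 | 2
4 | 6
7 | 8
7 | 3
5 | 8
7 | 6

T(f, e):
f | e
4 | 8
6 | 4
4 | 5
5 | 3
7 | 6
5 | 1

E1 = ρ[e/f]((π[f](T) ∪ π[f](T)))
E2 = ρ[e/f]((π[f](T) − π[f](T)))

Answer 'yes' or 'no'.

E1 stepwise |·|:
  T → 6
  π[f](T) → 6
  T → 6
  π[f](T) → 6
  (π[f](T) ∪ π[f](T)) → 12
  ρ[e/f]((π[f](T) ∪ π[f](T))) → 12
E2 stepwise |·|:
  T → 6
  π[f](T) → 6
  T → 6
  π[f](T) → 6
  (π[f](T) − π[f](T)) → 0
  ρ[e/f]((π[f](T) − π[f](T))) → 0

E1 result:
e
4
4
4
4
5
5
5
5
6
6
7
7
E2 result:
e
(0 rows)
Witness: (6,) appears 2× in E1 but 0× in E2.

no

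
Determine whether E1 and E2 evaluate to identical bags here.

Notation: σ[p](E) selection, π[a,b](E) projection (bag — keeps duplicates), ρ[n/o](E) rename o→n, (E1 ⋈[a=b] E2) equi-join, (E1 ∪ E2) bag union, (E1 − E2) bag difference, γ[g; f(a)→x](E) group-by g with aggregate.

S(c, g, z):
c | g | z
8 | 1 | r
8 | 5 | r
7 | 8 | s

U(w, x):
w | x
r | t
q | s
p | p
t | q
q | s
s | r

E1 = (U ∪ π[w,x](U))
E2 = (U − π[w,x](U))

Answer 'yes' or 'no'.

E1 row counts bottom-up:
  U → 6
  U → 6
  π[w,x](U) → 6
  (U ∪ π[w,x](U)) → 12
E2 row counts bottom-up:
  U → 6
  U → 6
  π[w,x](U) → 6
  (U − π[w,x](U)) → 0

E1 result:
w | x
p | p
p | p
q | s
q | s
q | s
q | s
r | t
r | t
s | r
s | r
t | q
t | q
E2 result:
w | x
(0 rows)
Witness: ('s', 'r') appears 2× in E1 but 0× in E2.

no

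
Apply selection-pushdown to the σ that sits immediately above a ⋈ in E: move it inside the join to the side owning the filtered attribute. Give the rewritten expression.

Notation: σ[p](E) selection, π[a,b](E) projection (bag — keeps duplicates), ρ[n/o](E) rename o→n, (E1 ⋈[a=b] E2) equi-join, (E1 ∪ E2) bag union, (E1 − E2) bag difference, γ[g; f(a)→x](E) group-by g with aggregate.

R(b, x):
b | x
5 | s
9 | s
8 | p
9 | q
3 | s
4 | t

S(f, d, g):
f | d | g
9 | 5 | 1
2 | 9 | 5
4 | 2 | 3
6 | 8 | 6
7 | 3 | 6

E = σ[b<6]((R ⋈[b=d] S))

σ filters on b, owned by the left side.
E' = (σ[b<6](R) ⋈[b=d] S)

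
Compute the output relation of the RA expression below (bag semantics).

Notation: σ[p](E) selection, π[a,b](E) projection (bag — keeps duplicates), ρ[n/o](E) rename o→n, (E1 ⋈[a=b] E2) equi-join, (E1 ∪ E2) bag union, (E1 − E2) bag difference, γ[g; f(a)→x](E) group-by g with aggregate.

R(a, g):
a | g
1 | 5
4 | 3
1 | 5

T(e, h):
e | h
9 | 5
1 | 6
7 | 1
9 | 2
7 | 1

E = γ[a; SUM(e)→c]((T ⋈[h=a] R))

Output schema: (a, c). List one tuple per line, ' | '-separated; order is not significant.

Per-node cardinality:
  T → 5
  R → 3
  (T ⋈[h=a] R) → 4
  γ[a; SUM(e)→c]((T ⋈[h=a] R)) → 1

== RESULT ==
a | c
1 | 28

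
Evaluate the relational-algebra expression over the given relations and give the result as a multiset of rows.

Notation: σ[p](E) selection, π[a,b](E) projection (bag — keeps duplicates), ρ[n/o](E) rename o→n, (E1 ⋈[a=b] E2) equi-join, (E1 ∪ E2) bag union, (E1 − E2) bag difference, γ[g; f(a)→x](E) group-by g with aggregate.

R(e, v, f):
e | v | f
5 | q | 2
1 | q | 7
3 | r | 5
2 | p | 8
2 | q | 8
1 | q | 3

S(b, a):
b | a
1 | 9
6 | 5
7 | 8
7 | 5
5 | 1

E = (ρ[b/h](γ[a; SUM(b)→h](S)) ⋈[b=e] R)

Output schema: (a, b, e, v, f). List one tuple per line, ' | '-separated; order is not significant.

Row counts bottom-up:
  S → 5
  γ[a; SUM(b)→h](S) → 4
  ρ[b/h](γ[a; SUM(b)→h](S)) → 4
  R → 6
  (ρ[b/h](γ[a; SUM(b)→h](S)) ⋈[b=e] R) → 3

== RESULT ==
a | b | e | v | f
1 | 5 | 5 | q | 2
9 | 1 | 1 | q | 3
9 | 1 | 1 | q | 7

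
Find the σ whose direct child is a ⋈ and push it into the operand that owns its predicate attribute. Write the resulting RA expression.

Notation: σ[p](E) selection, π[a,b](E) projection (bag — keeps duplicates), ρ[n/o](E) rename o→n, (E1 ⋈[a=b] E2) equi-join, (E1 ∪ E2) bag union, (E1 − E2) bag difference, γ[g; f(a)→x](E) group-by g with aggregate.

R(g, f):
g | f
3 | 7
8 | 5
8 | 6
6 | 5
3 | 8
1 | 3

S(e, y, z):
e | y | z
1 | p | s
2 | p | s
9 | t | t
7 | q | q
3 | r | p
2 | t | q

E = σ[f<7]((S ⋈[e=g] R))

σ filters on f, owned by the right side.
E' = (S ⋈[e=g] σ[f<7](R))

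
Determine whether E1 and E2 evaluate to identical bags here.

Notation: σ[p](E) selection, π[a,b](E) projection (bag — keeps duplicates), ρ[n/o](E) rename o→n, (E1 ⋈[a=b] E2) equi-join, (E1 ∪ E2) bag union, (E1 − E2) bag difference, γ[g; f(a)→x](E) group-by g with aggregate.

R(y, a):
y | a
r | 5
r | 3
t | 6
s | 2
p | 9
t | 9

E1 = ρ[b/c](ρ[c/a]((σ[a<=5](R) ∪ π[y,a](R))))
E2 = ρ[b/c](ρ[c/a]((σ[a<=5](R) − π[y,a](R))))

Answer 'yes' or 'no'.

E1 per-node cardinality:
  R → 6
  σ[a<=5](R) → 3
  R → 6
  π[y,a](R) → 6
  (σ[a<=5](R) ∪ π[y,a](R)) → 9
  ρ[c/a]((σ[a<=5](R) ∪ π[y,a](R))) → 9
  ρ[b/c](ρ[c/a]((σ[a<=5](R) ∪ π[y,a](R)))) → 9
E2 per-node cardinality:
  R → 6
  σ[a<=5](R) → 3
  R → 6
  π[y,a](R) → 6
  (σ[a<=5](R) − π[y,a](R)) → 0
  ρ[c/a]((σ[a<=5](R) − π[y,a](R))) → 0
  ρ[b/c](ρ[c/a]((σ[a<=5](R) − π[y,a](R)))) → 0

E1 result:
y | b
p | 9
r | 3
r | 3
r | 5
r | 5
s | 2
s | 2
t | 6
t | 9
E2 result:
y | b
(0 rows)
Witness: ('t', 6) appears 1× in E1 but 0× in E2.

no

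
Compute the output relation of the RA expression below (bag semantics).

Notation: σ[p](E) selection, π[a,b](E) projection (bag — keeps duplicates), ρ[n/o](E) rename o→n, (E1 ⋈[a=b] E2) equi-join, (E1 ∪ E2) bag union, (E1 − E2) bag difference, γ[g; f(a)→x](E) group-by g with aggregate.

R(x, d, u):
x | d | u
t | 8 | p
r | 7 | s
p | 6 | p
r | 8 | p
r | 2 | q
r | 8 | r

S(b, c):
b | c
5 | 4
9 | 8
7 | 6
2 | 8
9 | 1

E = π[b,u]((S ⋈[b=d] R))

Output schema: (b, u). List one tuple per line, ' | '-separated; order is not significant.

Per-node cardinality:
  S → 5
  R → 6
  (S ⋈[b=d] R) → 2
  π[b,u]((S ⋈[b=d] R)) → 2

== RESULT ==
b | u
2 | q
7 | s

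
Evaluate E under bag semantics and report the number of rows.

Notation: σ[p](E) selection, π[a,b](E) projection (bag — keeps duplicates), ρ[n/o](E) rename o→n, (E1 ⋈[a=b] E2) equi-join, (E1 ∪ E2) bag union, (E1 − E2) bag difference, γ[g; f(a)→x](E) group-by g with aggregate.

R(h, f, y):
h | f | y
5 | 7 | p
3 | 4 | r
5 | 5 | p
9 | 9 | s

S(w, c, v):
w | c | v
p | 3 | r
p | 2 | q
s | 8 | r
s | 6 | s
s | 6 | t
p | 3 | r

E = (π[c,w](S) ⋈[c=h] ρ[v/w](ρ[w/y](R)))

Per-node cardinality:
  S → 6
  π[c,w](S) → 6
  R → 4
  ρ[w/y](R) → 4
  ρ[v/w](ρ[w/y](R)) → 4
  (π[c,w](S) ⋈[c=h] ρ[v/w](ρ[w/y](R))) → 2

|E| = 2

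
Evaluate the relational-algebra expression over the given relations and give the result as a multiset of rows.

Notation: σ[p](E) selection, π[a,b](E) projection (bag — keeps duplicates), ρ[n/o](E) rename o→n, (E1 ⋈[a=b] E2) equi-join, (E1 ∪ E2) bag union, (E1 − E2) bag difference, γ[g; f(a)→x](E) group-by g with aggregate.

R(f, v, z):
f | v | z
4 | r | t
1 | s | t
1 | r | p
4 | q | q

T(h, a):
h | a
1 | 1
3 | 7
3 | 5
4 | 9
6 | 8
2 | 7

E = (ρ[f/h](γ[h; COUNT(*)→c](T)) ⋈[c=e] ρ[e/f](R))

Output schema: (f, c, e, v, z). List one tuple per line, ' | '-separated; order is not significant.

Stepwise |·|:
  T → 6
  γ[h; COUNT(*)→c](T) → 5
  ρ[f/h](γ[h; COUNT(*)→c](T)) → 5
  R → 4
  ρ[e/f](R) → 4
  (ρ[f/h](γ[h; COUNT(*)→c](T)) ⋈[c=e] ρ[e/f](R)) → 8

== RESULT ==
f | c | e | v | z
1 | 1 | 1 | r | p
1 | 1 | 1 | s | t
2 | 1 | 1 | r | p
2 | 1 | 1 | s | t
4 | 1 | 1 | r | p
4 | 1 | 1 | s | t
6 | 1 | 1 | r | p
6 | 1 | 1 | s | t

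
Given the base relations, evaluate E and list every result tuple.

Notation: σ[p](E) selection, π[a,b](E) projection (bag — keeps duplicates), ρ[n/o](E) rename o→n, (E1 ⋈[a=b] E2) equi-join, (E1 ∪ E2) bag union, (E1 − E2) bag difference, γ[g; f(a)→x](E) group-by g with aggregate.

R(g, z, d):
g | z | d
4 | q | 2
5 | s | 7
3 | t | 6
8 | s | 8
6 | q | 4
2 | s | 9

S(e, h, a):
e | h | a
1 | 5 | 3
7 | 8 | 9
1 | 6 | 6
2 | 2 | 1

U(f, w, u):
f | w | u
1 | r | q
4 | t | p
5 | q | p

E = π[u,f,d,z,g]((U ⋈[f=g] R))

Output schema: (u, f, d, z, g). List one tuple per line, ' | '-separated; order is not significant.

Per-node cardinality:
  U → 3
  R → 6
  (U ⋈[f=g] R) → 2
  π[u,f,d,z,g]((U ⋈[f=g] R)) → 2

== RESULT ==
u | f | d | z | g
p | 4 | 2 | q | 4
p | 5 | 7 | s | 5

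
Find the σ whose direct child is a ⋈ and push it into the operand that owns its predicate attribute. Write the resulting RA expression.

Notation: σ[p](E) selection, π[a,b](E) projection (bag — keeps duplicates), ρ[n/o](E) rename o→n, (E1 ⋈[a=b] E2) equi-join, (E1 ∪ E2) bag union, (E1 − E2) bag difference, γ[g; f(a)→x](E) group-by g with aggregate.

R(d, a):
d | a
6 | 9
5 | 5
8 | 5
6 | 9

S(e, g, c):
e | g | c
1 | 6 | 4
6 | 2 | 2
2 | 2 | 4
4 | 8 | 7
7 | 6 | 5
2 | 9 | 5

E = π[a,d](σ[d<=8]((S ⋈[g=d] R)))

σ filters on d, owned by the right side.
E' = π[a,d]((S ⋈[g=d] σ[d<=8](R)))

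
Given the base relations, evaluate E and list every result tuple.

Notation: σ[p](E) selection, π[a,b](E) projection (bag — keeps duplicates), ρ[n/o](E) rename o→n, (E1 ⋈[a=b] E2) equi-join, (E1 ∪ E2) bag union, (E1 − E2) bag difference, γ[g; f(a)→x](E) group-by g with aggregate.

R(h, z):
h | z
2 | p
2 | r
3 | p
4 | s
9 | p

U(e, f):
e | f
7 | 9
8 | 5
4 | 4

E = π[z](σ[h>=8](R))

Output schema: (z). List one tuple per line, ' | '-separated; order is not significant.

Per-node cardinality:
  R → 5
  σ[h>=8](R) → 1
  π[z](σ[h>=8](R)) → 1

== RESULT ==
z
p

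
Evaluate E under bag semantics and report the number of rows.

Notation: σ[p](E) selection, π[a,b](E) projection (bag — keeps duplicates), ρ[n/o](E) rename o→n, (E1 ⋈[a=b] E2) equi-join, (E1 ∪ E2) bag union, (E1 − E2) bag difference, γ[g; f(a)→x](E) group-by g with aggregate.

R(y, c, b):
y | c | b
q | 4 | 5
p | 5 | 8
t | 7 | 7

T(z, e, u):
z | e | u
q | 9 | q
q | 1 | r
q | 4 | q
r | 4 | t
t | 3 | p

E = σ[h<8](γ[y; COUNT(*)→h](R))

Subexpression sizes:
  R → 3
  γ[y; COUNT(*)→h](R) → 3
  σ[h<8](γ[y; COUNT(*)→h](R)) → 3

|E| = 3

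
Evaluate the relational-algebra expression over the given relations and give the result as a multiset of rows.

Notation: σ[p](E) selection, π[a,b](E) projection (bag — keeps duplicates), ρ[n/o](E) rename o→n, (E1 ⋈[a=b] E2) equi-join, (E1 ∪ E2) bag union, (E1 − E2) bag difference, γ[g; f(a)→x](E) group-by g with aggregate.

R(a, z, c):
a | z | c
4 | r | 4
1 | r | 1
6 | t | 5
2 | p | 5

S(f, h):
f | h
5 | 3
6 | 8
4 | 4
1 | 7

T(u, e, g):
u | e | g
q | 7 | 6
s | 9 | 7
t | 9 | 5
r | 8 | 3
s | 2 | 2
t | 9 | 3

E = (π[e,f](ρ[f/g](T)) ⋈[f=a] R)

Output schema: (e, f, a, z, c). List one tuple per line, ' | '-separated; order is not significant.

Per-node cardinality:
  T → 6
  ρ[f/g](T) → 6
  π[e,f](ρ[f/g](T)) → 6
  R → 4
  (π[e,f](ρ[f/g](T)) ⋈[f=a] R) → 2

== RESULT ==
e | f | a | z | c
2 | 2 | 2 | p | 5
7 | 6 | 6 | t | 5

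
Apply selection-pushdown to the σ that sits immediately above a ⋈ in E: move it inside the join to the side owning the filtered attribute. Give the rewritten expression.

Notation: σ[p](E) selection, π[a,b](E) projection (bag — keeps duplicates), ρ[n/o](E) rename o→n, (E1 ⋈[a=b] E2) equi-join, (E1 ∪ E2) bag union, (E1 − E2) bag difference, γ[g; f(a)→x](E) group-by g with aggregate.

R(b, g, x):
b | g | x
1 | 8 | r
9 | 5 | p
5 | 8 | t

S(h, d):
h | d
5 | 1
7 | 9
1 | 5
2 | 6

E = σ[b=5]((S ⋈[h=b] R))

σ filters on b, owned by the right side.
E' = (S ⋈[h=b] σ[b=5](R))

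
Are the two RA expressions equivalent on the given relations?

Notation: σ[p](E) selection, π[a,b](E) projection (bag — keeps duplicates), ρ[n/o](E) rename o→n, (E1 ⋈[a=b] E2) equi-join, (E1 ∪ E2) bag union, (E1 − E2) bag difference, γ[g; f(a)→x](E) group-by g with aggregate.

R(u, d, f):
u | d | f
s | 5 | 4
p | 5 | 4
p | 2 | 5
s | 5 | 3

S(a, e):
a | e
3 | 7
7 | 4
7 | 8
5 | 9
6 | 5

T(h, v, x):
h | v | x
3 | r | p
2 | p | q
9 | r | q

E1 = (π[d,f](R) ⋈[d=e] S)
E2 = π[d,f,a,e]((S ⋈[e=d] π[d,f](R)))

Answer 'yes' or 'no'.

E1 stepwise |·|:
  R → 4
  π[d,f](R) → 4
  S → 5
  (π[d,f](R) ⋈[d=e] S) → 3
E2 stepwise |·|:
  S → 5
  R → 4
  π[d,f](R) → 4
  (S ⋈[e=d] π[d,f](R)) → 3
  π[d,f,a,e]((S ⋈[e=d] π[d,f](R))) → 3

E1 and E2 produce the same multiset:
d | f | a | e
5 | 3 | 6 | 5
5 | 4 | 6 | 5
5 | 4 | 6 | 5

yes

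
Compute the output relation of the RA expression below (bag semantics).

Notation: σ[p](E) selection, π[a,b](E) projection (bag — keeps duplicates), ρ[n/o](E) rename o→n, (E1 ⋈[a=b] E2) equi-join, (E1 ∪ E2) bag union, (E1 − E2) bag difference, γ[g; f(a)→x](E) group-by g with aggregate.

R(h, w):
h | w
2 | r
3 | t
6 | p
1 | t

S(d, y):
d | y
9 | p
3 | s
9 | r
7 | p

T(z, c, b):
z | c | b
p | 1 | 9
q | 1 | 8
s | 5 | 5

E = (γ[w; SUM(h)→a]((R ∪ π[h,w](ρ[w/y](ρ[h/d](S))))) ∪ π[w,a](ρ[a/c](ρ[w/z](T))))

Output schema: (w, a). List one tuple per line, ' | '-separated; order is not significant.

Per-node cardinality:
  R → 4
  S → 4
  ρ[h/d](S) → 4
  ρ[w/y](ρ[h/d](S)) → 4
  π[h,w](ρ[w/y](ρ[h/d](S))) → 4
  (R ∪ π[h,w](ρ[w/y](ρ[h/d](S)))) → 8
  γ[w; SUM(h)→a]((R ∪ π[h,w](ρ[w/y](ρ[h/d](S))))) → 4
  T → 3
  ρ[w/z](T) → 3
  ρ[a/c](ρ[w/z](T)) → 3
  π[w,a](ρ[a/c](ρ[w/z](T))) → 3
  (γ[w; SUM(h)→a]((R ∪ π[h,w](ρ[w/y](ρ[h/d](S))))) ∪ π[w,a](ρ[a/c](ρ[w/z](T)))) → 7

== RESULT ==
w | a
p | 1
p | 22
q | 1
r | 11
s | 3
s | 5
t | 4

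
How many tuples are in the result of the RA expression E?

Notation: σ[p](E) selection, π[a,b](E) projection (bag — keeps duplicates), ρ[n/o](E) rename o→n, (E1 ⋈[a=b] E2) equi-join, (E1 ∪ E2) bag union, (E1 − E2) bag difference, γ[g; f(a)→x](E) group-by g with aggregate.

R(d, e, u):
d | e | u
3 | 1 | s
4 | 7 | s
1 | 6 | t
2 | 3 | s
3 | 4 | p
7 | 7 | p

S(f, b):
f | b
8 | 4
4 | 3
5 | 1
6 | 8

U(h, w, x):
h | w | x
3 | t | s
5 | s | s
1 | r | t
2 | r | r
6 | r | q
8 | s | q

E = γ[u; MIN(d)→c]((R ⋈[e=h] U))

Per-node cardinality:
  R → 6
  U → 6
  (R ⋈[e=h] U) → 3
  γ[u; MIN(d)→c]((R ⋈[e=h] U)) → 2

|E| = 2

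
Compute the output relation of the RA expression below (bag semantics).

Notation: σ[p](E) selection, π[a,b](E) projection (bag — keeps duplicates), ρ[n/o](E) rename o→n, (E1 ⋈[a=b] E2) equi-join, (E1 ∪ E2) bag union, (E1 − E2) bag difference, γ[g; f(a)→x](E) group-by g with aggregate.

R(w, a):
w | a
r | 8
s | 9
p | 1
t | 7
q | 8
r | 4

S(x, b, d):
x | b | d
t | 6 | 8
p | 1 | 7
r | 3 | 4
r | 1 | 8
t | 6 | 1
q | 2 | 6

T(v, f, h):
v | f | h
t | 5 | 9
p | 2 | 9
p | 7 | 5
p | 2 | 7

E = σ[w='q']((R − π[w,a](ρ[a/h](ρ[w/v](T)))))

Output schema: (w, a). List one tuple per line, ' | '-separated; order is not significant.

Subexpression sizes:
  R → 6
  T → 4
  ρ[w/v](T) → 4
  ρ[a/h](ρ[w/v](T)) → 4
  π[w,a](ρ[a/h](ρ[w/v](T))) → 4
  (R − π[w,a](ρ[a/h](ρ[w/v](T)))) → 6
  σ[w='q']((R − π[w,a](ρ[a/h](ρ[w/v](T))))) → 1

== RESULT ==
w | a
q | 8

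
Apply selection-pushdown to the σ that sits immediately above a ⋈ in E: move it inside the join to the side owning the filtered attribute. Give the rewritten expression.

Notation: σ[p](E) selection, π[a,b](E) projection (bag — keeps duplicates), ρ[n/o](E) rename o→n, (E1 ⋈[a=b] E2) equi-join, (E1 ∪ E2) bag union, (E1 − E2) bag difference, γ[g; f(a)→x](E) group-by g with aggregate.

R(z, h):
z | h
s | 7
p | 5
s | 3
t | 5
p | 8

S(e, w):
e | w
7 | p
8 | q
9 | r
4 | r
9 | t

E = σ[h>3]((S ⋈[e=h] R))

σ filters on h, owned by the right side.
E' = (S ⋈[e=h] σ[h>3](R))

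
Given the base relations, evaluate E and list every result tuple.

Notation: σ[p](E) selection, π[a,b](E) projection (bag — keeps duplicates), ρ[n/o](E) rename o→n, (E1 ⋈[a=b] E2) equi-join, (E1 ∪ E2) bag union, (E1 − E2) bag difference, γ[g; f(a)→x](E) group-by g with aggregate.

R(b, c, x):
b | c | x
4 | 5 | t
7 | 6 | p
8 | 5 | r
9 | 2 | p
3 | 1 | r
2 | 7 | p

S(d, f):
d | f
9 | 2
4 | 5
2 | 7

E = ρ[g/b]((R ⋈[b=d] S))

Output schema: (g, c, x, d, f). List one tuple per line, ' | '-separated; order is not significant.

Subexpression sizes:
  R → 6
  S → 3
  (R ⋈[b=d] S) → 3
  ρ[g/b]((R ⋈[b=d] S)) → 3

== RESULT ==
g | c | x | d | f
2 | 7 | p | 2 | 7
4 | 5 | t | 4 | 5
9 | 2 | p | 9 | 2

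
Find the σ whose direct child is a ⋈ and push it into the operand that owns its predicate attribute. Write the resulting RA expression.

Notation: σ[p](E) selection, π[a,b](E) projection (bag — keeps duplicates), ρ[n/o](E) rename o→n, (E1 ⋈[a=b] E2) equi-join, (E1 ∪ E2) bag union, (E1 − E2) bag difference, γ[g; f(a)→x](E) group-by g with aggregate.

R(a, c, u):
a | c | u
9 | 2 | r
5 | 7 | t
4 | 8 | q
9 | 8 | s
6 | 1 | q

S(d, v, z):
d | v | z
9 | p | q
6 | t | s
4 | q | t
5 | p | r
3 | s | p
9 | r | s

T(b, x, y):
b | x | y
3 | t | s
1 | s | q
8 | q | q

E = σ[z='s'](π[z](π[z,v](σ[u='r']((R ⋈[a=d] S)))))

σ filters on u, owned by the left side.
E' = σ[z='s'](π[z](π[z,v]((σ[u='r'](R) ⋈[a=d] S))))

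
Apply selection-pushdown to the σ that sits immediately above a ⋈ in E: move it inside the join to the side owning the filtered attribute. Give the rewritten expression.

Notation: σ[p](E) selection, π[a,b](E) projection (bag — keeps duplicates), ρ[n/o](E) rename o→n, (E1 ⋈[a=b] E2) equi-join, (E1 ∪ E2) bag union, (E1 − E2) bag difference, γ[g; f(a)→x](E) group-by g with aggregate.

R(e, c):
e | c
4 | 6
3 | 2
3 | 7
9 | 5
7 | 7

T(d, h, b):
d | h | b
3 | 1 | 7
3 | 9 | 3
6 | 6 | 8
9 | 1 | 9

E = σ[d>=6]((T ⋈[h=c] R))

σ filters on d, owned by the left side.
E' = (σ[d>=6](T) ⋈[h=c] R)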